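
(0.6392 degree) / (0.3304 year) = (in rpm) 1.022e-08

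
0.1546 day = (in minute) 222.6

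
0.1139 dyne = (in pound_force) 2.561e-07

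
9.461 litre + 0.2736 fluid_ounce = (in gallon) 2.501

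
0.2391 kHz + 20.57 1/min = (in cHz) 2.394e+04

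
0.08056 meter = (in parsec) 2.611e-18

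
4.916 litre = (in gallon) 1.299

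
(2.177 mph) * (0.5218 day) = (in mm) 4.388e+07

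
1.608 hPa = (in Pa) 160.8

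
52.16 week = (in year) 1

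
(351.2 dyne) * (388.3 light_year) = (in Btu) 1.223e+13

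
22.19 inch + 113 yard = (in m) 103.9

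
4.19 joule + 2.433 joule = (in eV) 4.134e+19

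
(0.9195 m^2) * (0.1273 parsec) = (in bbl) 2.272e+16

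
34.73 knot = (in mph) 39.97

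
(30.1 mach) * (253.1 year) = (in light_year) 0.008647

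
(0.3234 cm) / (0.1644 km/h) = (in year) 2.246e-09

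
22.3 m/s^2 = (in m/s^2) 22.3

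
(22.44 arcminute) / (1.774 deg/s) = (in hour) 5.856e-05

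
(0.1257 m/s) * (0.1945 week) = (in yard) 1.617e+04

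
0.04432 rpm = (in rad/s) 0.004641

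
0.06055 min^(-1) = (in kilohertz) 1.009e-06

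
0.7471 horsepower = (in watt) 557.1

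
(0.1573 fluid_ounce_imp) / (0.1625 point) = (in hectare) 7.796e-06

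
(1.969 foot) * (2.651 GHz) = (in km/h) 5.728e+09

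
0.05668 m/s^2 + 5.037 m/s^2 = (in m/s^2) 5.094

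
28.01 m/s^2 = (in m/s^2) 28.01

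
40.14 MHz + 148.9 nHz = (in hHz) 4.014e+05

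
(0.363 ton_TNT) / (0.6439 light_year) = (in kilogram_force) 2.542e-08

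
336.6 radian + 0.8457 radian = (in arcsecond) 6.96e+07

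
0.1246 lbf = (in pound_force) 0.1246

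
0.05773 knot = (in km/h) 0.1069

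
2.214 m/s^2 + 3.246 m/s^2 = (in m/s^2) 5.46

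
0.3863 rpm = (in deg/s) 2.318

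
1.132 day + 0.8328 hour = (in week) 0.1667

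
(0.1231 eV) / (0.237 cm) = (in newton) 8.322e-18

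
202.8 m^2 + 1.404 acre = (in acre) 1.454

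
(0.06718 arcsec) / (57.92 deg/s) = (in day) 3.729e-12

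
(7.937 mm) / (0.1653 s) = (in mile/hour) 0.1074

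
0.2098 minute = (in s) 12.59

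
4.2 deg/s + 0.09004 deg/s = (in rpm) 0.715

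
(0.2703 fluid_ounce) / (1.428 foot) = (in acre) 4.538e-09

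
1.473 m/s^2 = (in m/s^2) 1.473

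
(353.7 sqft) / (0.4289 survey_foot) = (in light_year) 2.657e-14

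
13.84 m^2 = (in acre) 0.00342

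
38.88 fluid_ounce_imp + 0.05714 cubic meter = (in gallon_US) 15.39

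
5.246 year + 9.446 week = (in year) 5.427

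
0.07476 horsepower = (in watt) 55.75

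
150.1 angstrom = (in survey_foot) 4.925e-08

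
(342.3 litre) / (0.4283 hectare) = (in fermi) 7.992e+10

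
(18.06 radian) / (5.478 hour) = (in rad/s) 0.0009158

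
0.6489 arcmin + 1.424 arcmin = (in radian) 0.000603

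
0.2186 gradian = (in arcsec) 708.3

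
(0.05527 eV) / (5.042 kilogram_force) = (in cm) 1.791e-20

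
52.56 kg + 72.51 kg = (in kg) 125.1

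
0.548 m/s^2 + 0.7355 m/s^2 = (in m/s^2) 1.284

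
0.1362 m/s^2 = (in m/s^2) 0.1362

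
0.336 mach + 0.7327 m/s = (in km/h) 414.5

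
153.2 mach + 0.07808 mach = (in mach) 153.3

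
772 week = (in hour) 1.297e+05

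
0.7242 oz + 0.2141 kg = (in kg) 0.2346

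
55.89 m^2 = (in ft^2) 601.6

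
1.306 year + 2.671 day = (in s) 4.142e+07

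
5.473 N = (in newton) 5.473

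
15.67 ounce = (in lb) 0.9794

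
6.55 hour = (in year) 0.0007477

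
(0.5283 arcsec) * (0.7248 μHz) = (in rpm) 1.773e-11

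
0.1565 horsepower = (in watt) 116.7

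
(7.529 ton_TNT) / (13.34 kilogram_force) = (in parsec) 7.804e-09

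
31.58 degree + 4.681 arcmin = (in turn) 0.08794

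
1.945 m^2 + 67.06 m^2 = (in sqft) 742.8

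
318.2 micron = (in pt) 0.902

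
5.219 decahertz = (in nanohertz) 5.219e+10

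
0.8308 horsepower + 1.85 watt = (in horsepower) 0.8333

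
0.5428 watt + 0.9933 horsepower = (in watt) 741.2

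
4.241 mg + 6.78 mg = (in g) 0.01102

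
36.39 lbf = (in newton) 161.9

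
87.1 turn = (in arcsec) 1.129e+08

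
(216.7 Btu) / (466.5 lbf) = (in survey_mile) 0.06846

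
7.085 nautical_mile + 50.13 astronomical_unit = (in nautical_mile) 4.049e+09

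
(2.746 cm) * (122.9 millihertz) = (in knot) 0.00656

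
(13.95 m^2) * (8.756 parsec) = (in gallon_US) 9.957e+20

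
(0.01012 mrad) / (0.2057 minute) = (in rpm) 7.83e-06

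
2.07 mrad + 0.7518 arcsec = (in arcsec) 427.7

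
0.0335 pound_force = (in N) 0.149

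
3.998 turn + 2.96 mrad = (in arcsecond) 5.182e+06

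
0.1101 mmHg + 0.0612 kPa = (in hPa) 0.7588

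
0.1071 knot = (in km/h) 0.1983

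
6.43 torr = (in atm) 0.008461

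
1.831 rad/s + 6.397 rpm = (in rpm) 23.88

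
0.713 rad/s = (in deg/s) 40.85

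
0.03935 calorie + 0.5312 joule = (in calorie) 0.1663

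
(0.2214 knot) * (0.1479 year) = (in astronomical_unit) 3.551e-06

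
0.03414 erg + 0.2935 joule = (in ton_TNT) 7.015e-11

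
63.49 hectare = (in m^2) 6.349e+05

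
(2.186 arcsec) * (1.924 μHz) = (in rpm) 1.947e-10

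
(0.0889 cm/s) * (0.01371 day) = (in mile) 0.0006543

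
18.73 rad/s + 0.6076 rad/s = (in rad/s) 19.34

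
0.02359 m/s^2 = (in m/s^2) 0.02359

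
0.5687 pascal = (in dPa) 5.687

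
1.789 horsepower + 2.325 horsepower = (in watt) 3068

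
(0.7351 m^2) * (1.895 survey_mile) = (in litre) 2.242e+06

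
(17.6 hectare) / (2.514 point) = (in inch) 7.813e+09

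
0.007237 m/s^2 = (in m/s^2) 0.007237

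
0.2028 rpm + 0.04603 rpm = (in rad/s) 0.02606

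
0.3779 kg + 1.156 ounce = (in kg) 0.4107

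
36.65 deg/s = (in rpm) 6.108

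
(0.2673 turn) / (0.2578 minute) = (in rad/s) 0.1086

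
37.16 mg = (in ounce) 0.001311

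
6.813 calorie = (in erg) 2.851e+08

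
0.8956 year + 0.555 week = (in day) 330.8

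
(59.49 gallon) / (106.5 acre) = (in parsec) 1.693e-23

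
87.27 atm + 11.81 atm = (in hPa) 1.004e+05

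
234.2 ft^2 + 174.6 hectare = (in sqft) 1.879e+07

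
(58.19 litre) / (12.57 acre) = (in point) 0.003243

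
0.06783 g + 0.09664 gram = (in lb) 0.0003626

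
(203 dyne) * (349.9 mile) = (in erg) 1.143e+10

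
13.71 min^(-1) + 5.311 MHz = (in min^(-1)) 3.187e+08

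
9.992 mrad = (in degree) 0.5725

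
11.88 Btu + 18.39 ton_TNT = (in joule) 7.694e+10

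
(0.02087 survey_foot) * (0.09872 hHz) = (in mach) 0.0001844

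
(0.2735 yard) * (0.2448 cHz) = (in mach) 1.798e-06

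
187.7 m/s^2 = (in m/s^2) 187.7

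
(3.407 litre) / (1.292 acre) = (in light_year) 6.888e-23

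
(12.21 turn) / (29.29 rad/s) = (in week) 4.331e-06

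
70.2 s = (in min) 1.17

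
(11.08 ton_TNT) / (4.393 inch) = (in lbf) 9.34e+10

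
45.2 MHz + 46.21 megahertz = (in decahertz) 9.141e+06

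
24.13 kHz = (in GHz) 2.413e-05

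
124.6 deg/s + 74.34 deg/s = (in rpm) 33.16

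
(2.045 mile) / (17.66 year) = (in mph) 1.322e-05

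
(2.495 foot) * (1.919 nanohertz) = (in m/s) 1.459e-09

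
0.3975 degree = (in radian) 0.006938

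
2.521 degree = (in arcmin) 151.3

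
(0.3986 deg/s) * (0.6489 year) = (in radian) 1.424e+05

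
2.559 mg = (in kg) 2.559e-06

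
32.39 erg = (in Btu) 3.07e-09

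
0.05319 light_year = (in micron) 5.032e+20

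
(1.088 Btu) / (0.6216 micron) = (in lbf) 4.152e+08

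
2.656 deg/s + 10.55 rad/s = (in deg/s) 607.1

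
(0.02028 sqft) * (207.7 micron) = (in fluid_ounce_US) 0.01323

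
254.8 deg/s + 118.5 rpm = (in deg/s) 965.8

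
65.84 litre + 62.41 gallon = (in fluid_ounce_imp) 1.063e+04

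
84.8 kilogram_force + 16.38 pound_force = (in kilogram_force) 92.23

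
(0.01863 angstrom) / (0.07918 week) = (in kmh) 1.401e-16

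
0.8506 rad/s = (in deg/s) 48.74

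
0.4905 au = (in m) 7.338e+10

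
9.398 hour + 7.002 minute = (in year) 0.001086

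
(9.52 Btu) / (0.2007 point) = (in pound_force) 3.189e+07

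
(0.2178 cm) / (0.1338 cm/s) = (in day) 1.884e-05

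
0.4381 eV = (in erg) 7.019e-13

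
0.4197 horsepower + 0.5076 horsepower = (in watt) 691.5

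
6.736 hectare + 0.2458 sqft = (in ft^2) 7.251e+05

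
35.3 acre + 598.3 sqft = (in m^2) 1.429e+05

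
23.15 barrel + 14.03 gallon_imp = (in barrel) 23.55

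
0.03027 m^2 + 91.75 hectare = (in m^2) 9.175e+05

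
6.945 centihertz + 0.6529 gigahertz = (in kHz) 6.529e+05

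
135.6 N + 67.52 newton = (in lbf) 45.66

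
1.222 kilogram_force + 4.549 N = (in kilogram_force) 1.686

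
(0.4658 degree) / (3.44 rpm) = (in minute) 0.0003761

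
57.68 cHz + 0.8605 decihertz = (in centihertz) 66.28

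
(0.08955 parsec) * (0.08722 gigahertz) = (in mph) 5.391e+23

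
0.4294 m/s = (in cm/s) 42.94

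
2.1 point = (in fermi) 7.408e+11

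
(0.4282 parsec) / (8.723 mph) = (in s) 3.388e+15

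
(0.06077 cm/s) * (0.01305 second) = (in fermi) 7.93e+09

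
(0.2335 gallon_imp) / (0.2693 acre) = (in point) 0.002761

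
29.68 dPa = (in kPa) 0.002968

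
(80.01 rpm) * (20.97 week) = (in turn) 1.691e+07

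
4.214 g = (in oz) 0.1486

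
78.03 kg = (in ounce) 2752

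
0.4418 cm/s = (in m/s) 0.004418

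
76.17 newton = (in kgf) 7.767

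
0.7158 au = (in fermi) 1.071e+26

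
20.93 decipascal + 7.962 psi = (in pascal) 5.49e+04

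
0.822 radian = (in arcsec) 1.695e+05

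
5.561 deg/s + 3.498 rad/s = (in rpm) 34.33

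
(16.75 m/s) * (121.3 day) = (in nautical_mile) 9.479e+04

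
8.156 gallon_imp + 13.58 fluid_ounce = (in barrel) 0.2357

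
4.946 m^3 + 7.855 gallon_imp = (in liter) 4982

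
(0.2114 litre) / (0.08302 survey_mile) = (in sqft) 1.703e-05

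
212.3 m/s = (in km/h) 764.3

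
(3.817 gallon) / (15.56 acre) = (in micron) 0.2295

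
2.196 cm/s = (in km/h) 0.07906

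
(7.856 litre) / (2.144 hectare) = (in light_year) 3.873e-23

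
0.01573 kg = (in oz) 0.5549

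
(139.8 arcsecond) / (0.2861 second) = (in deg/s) 0.1357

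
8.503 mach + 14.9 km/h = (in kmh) 1.044e+04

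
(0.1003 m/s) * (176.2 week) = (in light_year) 1.13e-09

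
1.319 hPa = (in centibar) 0.1319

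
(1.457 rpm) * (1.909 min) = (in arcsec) 3.605e+06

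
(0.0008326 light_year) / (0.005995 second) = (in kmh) 4.73e+15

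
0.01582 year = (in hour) 138.6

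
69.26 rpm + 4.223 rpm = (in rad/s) 7.695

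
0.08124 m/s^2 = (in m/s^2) 0.08124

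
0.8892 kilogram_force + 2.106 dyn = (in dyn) 8.72e+05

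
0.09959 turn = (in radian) 0.6257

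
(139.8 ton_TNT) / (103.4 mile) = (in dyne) 3.515e+11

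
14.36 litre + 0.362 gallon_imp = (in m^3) 0.01601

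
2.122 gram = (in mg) 2122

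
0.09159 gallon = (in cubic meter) 0.0003467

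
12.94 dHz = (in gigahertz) 1.294e-09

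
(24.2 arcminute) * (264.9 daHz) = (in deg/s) 1068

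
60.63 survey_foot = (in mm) 1.848e+04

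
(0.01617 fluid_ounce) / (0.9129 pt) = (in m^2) 0.001485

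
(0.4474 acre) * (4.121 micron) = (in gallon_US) 1.971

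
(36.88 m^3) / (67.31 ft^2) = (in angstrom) 5.898e+10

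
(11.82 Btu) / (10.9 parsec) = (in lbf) 8.335e-15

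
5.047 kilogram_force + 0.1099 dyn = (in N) 49.49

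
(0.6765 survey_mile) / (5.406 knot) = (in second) 391.5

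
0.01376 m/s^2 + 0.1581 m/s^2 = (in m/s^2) 0.1719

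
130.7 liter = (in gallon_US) 34.53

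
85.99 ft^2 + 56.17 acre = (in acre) 56.17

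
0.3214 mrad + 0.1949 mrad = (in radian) 0.0005163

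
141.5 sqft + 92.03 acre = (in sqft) 4.009e+06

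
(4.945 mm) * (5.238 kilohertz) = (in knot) 50.35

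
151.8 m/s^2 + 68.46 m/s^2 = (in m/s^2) 220.3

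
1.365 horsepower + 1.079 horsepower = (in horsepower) 2.444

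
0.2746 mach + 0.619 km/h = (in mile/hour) 209.5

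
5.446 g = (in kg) 0.005446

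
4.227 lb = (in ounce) 67.63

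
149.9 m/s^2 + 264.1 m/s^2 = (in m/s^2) 414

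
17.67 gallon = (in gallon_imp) 14.71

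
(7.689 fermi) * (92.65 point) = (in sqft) 2.705e-15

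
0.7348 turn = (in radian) 4.617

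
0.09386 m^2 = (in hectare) 9.386e-06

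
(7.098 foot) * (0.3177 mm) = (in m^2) 0.0006873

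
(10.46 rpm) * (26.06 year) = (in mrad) 9.002e+11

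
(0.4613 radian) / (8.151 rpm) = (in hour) 0.0001501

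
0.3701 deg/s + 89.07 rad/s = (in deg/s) 5104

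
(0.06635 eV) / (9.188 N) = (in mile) 7.189e-25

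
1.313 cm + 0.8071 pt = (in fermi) 1.341e+13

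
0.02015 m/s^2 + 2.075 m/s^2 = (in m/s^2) 2.095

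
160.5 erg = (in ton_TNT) 3.836e-15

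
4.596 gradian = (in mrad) 72.19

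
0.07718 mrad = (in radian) 7.718e-05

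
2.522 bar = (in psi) 36.58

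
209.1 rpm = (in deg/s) 1255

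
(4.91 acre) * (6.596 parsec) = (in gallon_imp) 8.896e+23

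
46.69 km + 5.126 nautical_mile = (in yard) 6.144e+04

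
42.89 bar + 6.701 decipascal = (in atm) 42.33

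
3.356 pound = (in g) 1522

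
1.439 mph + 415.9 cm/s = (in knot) 9.335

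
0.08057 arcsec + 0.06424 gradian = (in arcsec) 208.2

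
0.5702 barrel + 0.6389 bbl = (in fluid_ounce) 6500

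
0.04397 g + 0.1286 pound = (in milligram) 5.838e+04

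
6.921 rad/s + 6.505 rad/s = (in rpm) 128.2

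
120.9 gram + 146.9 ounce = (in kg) 4.285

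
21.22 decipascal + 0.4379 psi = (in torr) 22.66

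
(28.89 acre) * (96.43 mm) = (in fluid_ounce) 3.812e+08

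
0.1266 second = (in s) 0.1266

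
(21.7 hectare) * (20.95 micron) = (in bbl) 28.59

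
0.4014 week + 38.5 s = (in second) 2.428e+05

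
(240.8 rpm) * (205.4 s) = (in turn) 824.3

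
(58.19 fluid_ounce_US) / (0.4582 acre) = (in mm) 0.0009281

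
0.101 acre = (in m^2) 408.7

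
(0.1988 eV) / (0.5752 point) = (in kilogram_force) 1.601e-17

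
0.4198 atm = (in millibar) 425.4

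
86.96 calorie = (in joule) 363.8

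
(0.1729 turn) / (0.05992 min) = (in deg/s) 17.31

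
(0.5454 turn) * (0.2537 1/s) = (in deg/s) 49.81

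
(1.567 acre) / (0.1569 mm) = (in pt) 1.146e+11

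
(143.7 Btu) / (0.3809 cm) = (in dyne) 3.98e+12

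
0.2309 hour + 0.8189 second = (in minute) 13.87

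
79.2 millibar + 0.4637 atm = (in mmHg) 411.8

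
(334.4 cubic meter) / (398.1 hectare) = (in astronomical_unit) 5.615e-16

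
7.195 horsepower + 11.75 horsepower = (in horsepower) 18.95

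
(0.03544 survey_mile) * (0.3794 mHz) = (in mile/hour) 0.04841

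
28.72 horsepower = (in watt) 2.142e+04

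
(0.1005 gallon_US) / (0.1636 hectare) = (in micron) 0.2325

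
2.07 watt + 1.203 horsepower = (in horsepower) 1.206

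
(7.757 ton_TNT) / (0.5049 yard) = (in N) 7.03e+10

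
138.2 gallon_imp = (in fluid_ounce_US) 2.124e+04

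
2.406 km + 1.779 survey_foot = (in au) 1.609e-08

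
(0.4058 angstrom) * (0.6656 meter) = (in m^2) 2.701e-11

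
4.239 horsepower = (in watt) 3161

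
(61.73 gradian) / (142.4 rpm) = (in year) 2.062e-09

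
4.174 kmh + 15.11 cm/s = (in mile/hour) 2.932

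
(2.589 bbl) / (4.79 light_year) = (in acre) 2.244e-21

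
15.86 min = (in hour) 0.2643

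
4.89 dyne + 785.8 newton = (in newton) 785.8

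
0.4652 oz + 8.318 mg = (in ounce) 0.4655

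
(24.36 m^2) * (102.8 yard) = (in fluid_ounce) 7.743e+07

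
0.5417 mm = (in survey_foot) 0.001777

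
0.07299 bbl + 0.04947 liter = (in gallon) 3.079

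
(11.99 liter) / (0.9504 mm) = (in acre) 0.003117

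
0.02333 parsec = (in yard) 7.873e+14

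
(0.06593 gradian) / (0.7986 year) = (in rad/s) 4.112e-11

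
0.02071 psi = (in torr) 1.071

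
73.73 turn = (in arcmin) 1.593e+06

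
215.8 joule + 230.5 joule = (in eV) 2.786e+21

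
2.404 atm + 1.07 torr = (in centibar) 243.7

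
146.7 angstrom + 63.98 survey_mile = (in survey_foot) 3.378e+05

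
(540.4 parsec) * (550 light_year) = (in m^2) 8.677e+37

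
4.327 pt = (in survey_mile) 9.485e-07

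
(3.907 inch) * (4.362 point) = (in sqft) 0.001644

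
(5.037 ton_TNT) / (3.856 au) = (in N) 0.03653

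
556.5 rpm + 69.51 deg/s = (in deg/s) 3409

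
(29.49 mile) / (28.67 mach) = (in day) 5.627e-05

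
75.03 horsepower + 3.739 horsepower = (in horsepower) 78.77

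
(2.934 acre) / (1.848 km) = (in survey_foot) 21.08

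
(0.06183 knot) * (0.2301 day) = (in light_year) 6.684e-14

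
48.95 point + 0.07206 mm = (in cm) 1.734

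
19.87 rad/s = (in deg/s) 1138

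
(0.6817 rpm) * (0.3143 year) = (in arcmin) 2.432e+09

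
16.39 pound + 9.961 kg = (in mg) 1.74e+07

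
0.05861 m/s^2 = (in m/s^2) 0.05861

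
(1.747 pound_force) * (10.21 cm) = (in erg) 7.934e+06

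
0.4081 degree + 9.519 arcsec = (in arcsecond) 1479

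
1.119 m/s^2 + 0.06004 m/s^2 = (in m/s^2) 1.179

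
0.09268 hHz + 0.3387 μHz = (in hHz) 0.09268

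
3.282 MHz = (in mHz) 3.282e+09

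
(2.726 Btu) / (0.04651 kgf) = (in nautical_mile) 3.405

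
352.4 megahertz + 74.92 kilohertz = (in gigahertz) 0.3525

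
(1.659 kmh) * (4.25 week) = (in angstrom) 1.185e+16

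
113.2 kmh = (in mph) 70.34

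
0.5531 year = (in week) 28.84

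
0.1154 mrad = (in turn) 1.837e-05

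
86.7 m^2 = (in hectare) 0.00867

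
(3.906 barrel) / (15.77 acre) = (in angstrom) 9.731e+04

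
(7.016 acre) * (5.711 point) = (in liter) 5.72e+04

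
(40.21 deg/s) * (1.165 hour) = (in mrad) 2.943e+06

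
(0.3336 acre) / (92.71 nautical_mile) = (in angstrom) 7.863e+07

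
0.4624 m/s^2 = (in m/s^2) 0.4624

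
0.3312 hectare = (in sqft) 3.565e+04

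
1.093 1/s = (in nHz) 1.093e+09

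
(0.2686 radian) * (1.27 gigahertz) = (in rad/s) 3.411e+08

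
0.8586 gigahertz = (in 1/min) 5.152e+10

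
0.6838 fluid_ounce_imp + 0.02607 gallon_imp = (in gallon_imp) 0.03034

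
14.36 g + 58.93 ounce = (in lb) 3.715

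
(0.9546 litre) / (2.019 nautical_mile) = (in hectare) 2.553e-11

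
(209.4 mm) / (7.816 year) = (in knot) 1.651e-09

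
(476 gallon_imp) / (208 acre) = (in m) 2.571e-06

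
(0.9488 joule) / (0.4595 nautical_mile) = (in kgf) 0.0001137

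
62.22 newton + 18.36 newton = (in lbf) 18.12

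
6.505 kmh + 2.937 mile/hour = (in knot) 6.065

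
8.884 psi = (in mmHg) 459.4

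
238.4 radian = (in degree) 1.366e+04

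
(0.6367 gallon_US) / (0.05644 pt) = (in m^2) 121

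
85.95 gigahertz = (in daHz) 8.595e+09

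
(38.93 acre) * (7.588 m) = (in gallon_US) 3.158e+08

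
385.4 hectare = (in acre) 952.3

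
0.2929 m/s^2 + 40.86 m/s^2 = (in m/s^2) 41.15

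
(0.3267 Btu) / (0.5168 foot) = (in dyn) 2.188e+08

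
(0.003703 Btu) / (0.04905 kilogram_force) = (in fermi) 8.122e+15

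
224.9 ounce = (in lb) 14.06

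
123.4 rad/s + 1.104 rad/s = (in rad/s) 124.5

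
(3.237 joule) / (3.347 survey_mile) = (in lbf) 0.0001351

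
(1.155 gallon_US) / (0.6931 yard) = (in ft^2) 0.07426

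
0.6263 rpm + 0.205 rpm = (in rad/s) 0.08705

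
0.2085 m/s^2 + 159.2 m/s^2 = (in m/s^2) 159.4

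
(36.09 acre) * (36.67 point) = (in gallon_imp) 4.156e+05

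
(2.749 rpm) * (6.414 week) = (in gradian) 7.109e+07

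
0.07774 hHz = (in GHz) 7.774e-09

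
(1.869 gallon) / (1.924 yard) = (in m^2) 0.004021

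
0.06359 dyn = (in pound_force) 1.43e-07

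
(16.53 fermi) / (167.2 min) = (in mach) 4.839e-21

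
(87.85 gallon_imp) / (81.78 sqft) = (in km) 5.257e-05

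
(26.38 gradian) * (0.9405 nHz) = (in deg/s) 2.233e-08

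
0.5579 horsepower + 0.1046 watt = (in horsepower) 0.558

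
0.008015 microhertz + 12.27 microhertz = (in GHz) 1.228e-14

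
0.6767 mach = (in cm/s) 2.304e+04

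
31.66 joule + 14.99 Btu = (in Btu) 15.02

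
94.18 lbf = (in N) 418.9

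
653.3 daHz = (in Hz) 6533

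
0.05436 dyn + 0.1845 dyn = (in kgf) 2.436e-07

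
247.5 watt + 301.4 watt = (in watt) 548.9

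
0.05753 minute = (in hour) 0.0009588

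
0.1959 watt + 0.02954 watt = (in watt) 0.2254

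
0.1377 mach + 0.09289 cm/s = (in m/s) 46.89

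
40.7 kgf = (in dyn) 3.991e+07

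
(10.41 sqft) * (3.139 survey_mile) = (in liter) 4.886e+06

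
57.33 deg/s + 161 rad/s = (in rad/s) 162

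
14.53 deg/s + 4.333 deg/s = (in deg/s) 18.86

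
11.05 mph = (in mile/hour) 11.05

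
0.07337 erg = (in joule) 7.337e-09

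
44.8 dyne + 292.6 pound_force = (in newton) 1302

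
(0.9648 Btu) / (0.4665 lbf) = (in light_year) 5.185e-14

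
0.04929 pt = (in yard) 1.902e-05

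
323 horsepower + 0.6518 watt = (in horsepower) 323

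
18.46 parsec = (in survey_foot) 1.869e+18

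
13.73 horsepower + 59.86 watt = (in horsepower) 13.81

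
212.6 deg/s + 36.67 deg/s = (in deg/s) 249.3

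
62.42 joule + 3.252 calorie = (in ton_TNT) 1.817e-08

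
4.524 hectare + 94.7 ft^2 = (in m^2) 4.525e+04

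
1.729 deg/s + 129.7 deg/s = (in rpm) 21.9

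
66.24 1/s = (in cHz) 6624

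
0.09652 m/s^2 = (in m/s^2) 0.09652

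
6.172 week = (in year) 0.1184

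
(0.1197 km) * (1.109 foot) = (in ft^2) 435.5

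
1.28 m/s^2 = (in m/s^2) 1.28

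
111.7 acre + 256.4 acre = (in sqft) 1.603e+07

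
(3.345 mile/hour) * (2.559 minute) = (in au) 1.535e-09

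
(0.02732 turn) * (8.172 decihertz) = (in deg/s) 8.037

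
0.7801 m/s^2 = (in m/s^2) 0.7801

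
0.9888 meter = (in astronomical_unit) 6.61e-12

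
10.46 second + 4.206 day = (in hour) 100.9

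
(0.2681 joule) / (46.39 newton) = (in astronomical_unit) 3.863e-14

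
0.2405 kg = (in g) 240.5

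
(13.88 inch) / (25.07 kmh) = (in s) 0.05063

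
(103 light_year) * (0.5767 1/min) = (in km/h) 3.372e+16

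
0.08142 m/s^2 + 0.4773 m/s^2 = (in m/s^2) 0.5587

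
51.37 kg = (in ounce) 1812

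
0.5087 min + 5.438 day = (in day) 5.438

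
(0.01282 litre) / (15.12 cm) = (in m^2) 8.479e-05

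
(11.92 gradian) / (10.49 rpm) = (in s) 0.1704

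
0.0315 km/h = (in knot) 0.01701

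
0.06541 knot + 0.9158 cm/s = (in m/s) 0.04281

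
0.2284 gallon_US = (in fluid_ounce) 29.24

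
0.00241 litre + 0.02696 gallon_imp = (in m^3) 0.000125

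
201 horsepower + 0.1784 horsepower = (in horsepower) 201.2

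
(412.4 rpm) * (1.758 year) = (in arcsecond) 4.939e+14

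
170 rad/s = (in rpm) 1623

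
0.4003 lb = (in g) 181.6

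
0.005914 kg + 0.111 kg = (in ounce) 4.124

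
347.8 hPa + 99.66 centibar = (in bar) 1.344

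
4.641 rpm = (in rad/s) 0.486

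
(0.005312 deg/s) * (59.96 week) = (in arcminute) 1.156e+07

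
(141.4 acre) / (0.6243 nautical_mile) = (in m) 494.9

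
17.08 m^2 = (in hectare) 0.001708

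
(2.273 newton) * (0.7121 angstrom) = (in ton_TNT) 3.869e-20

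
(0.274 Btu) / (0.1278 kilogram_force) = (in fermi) 2.307e+17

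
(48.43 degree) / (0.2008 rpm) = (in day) 0.0004652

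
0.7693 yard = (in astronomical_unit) 4.702e-12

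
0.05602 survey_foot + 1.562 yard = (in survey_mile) 0.0008981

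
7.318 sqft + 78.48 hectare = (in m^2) 7.848e+05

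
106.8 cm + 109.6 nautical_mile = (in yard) 2.22e+05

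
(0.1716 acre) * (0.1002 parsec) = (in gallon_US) 5.672e+20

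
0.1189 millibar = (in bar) 0.0001189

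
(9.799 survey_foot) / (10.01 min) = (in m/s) 0.004973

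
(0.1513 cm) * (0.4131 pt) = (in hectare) 2.205e-11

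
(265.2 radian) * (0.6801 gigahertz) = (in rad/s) 1.804e+11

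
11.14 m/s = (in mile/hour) 24.92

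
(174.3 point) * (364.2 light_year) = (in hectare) 2.119e+13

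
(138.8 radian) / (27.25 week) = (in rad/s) 8.422e-06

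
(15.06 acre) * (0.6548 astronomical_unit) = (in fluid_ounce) 2.019e+20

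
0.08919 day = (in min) 128.4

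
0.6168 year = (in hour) 5403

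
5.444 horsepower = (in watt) 4060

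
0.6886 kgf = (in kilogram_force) 0.6886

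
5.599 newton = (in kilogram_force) 0.5709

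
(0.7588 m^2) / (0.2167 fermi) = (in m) 3.502e+15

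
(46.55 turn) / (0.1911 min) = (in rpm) 243.6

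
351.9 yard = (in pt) 9.121e+05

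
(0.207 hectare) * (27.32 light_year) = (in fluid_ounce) 1.809e+25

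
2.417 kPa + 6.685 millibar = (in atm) 0.03045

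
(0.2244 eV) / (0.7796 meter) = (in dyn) 4.612e-15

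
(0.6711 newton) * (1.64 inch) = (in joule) 0.02796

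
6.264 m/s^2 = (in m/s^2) 6.264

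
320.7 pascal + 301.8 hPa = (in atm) 0.301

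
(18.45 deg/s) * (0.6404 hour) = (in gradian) 4.726e+04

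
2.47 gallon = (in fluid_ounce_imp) 329.1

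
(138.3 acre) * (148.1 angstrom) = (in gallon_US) 2.19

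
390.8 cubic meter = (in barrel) 2458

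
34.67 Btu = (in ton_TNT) 8.743e-06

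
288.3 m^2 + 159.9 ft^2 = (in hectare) 0.03032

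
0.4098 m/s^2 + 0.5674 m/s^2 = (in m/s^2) 0.9772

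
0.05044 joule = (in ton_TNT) 1.206e-11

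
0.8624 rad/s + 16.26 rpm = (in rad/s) 2.565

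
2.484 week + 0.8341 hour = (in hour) 418.1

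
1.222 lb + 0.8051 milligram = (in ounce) 19.55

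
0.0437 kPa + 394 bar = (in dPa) 3.94e+08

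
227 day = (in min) 3.269e+05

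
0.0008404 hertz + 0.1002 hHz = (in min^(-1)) 601.3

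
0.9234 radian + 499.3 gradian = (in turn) 1.395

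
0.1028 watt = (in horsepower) 0.0001379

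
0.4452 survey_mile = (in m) 716.5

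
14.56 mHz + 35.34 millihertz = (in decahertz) 0.00499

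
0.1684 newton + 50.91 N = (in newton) 51.08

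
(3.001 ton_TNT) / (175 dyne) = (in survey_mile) 4.458e+09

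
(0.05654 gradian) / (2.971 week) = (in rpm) 4.72e-09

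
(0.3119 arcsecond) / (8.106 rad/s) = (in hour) 5.182e-11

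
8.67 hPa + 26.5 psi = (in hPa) 1836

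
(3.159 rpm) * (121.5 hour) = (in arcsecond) 2.985e+10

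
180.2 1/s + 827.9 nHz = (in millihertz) 1.802e+05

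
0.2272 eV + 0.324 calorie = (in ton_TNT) 3.24e-10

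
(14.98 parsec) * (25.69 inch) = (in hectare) 3.016e+13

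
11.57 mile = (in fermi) 1.862e+19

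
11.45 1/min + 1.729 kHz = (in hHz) 17.29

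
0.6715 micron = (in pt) 0.001903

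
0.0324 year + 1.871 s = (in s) 1.022e+06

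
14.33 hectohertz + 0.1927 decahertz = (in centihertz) 1.435e+05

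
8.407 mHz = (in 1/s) 0.008407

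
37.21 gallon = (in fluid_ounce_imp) 4957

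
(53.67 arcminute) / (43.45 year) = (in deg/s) 6.528e-10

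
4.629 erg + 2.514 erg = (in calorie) 1.707e-07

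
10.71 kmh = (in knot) 5.783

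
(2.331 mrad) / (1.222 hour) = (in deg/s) 3.036e-05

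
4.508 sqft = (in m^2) 0.4188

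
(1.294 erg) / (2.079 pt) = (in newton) 0.0001764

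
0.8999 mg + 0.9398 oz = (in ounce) 0.9398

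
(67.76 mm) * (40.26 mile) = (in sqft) 4.726e+04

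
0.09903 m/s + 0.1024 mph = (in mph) 0.3239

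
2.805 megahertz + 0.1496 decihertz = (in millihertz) 2.805e+09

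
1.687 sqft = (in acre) 3.873e-05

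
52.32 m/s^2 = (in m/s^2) 52.32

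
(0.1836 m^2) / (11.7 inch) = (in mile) 0.0003839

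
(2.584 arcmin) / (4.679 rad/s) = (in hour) 4.462e-08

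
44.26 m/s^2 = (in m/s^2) 44.26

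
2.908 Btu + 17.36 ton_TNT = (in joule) 7.263e+10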